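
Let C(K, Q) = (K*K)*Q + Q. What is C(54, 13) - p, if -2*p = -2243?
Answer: 73599/2 ≈ 36800.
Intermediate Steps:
p = 2243/2 (p = -½*(-2243) = 2243/2 ≈ 1121.5)
C(K, Q) = Q + Q*K² (C(K, Q) = K²*Q + Q = Q*K² + Q = Q + Q*K²)
C(54, 13) - p = 13*(1 + 54²) - 1*2243/2 = 13*(1 + 2916) - 2243/2 = 13*2917 - 2243/2 = 37921 - 2243/2 = 73599/2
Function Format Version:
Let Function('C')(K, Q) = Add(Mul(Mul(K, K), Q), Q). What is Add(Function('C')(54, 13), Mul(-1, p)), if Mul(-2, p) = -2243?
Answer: Rational(73599, 2) ≈ 36800.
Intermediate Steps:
p = Rational(2243, 2) (p = Mul(Rational(-1, 2), -2243) = Rational(2243, 2) ≈ 1121.5)
Function('C')(K, Q) = Add(Q, Mul(Q, Pow(K, 2))) (Function('C')(K, Q) = Add(Mul(Pow(K, 2), Q), Q) = Add(Mul(Q, Pow(K, 2)), Q) = Add(Q, Mul(Q, Pow(K, 2))))
Add(Function('C')(54, 13), Mul(-1, p)) = Add(Mul(13, Add(1, Pow(54, 2))), Mul(-1, Rational(2243, 2))) = Add(Mul(13, Add(1, 2916)), Rational(-2243, 2)) = Add(Mul(13, 2917), Rational(-2243, 2)) = Add(37921, Rational(-2243, 2)) = Rational(73599, 2)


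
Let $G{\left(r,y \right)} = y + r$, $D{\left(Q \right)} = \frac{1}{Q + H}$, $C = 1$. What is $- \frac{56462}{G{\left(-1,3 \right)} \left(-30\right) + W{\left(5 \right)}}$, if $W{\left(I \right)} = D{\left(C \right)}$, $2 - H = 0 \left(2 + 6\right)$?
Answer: $\frac{169386}{179} \approx 946.29$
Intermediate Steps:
$H = 2$ ($H = 2 - 0 \left(2 + 6\right) = 2 - 0 \cdot 8 = 2 - 0 = 2 + 0 = 2$)
$D{\left(Q \right)} = \frac{1}{2 + Q}$ ($D{\left(Q \right)} = \frac{1}{Q + 2} = \frac{1}{2 + Q}$)
$G{\left(r,y \right)} = r + y$
$W{\left(I \right)} = \frac{1}{3}$ ($W{\left(I \right)} = \frac{1}{2 + 1} = \frac{1}{3}$)
$- \frac{56462}{G{\left(-1,3 \right)} \left(-30\right) + W{\left(5 \right)}} = - \frac{56462}{\left(-1 + 3\right) \left(-30\right) + \frac{1}{3}} = - \frac{56462}{2 \left(-30\right) + \frac{1}{3}} = - \frac{56462}{-60 + \frac{1}{3}} = - \frac{56462}{- \frac{179}{3}} = \left(-56462\right) \left(- \frac{3}{179}\right) = \frac{169386}{179}$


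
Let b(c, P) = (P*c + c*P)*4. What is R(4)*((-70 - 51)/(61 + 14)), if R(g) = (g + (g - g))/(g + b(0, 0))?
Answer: -121/75 ≈ -1.6133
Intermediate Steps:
b(c, P) = 8*P*c (b(c, P) = (P*c + P*c)*4 = (2*P*c)*4 = 8*P*c)
R(g) = 1 (R(g) = (g + (g - g))/(g + 8*0*0) = (g + 0)/(g + 0) = g/g = 1)
R(4)*((-70 - 51)/(61 + 14)) = 1*((-70 - 51)/(61 + 14)) = 1*(-121/75) = -121/75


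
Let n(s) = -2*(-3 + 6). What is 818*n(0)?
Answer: -4908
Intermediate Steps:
n(s) = -6 (n(s) = -2*3 = -6)
818*n(0) = 818*(-6) = -4908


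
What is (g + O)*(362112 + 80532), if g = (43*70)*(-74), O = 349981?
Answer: 56322465204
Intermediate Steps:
g = -222740 (g = 3010*(-74) = -222740)
(g + O)*(362112 + 80532) = (-222740 + 349981)*(362112 + 80532) = 127241*442644 = 56322465204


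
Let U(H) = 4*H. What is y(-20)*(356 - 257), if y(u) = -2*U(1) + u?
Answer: -2772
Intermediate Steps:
y(u) = -8 + u
y(-20)*(356 - 257) = (-8 - 20)*(356 - 257) = -28*99 = -2772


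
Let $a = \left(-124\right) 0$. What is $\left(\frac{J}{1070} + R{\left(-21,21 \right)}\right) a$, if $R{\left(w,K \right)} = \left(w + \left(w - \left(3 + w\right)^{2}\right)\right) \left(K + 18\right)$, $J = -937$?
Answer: $0$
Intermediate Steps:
$a = 0$
$R{\left(w,K \right)} = \left(18 + K\right) \left(- \left(3 + w\right)^{2} + 2 w\right)$ ($R{\left(w,K \right)} = \left(- \left(3 + w\right)^{2} + 2 w\right) \left(18 + K\right) = \left(18 + K\right) \left(- \left(3 + w\right)^{2} + 2 w\right)$)
$\left(\frac{J}{1070} + R{\left(-21,21 \right)}\right) a = \left(- \frac{937}{1070} + \left(- 18 \left(3 - 21\right)^{2} + 36 \left(-21\right) - 21 \left(3 - 21\right)^{2} + 2 \cdot 21 \left(-21\right)\right)\right) 0 = \left(\left(-937\right) \frac{1}{1070} - \left(1638 + 12636\right)\right) 0 = \left(- \frac{937}{1070} - \left(7470 + 6804\right)\right) 0 = \left(- \frac{937}{1070} - 14274\right) 0 = \left(- \frac{15274117}{1070}\right) 0 = 0$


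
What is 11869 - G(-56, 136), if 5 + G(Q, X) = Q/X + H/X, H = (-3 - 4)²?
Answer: 1614871/136 ≈ 11874.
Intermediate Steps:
H = 49 (H = (-7)² = 49)
G(Q, X) = -5 + 49/X + Q/X (G(Q, X) = -5 + (Q/X + 49/X) = -5 + (49/X + Q/X) = -5 + 49/X + Q/X)
11869 - G(-56, 136) = 11869 - (49 - 56 - 5*136)/136 = 11869 - (49 - 56 - 680)/136 = 11869 - (-687)/136 = 11869 - 1*(-687/136) = 11869 + 687/136 = 1614871/136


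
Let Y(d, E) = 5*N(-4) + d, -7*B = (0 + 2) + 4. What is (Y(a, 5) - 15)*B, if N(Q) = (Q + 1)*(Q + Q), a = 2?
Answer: -642/7 ≈ -91.714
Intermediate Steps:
N(Q) = 2*Q*(1 + Q) (N(Q) = (1 + Q)*(2*Q) = 2*Q*(1 + Q))
B = -6/7 (B = -((0 + 2) + 4)/7 = -(2 + 4)/7 = -1/7*6 = -6/7 ≈ -0.85714)
Y(d, E) = 120 + d (Y(d, E) = 5*(2*(-4)*(1 - 4)) + d = 5*(2*(-4)*(-3)) + d = 5*24 + d = 120 + d)
(Y(a, 5) - 15)*B = ((120 + 2) - 15)*(-6/7) = (122 - 15)*(-6/7) = 107*(-6/7) = -642/7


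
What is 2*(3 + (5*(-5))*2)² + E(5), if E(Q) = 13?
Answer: 4431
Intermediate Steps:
2*(3 + (5*(-5))*2)² + E(5) = 2*(3 + (5*(-5))*2)² + 13 = 2*(3 - 25*2)² + 13 = 2*(3 - 50)² + 13 = 2*(-47)² + 13 = 2*2209 + 13 = 4418 + 13 = 4431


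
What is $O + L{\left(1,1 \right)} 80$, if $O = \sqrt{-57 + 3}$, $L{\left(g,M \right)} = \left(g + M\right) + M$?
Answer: $240 + 3 i \sqrt{6} \approx 240.0 + 7.3485 i$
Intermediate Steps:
$L{\left(g,M \right)} = g + 2 M$ ($L{\left(g,M \right)} = \left(M + g\right) + M = g + 2 M$)
$O = 3 i \sqrt{6}$ ($O = \sqrt{-54} = 3 i \sqrt{6} \approx 7.3485 i$)
$O + L{\left(1,1 \right)} 80 = 3 i \sqrt{6} + \left(1 + 2 \cdot 1\right) 80 = 3 i \sqrt{6} + \left(1 + 2\right) 80 = 3 i \sqrt{6} + 3 \cdot 80 = 3 i \sqrt{6} + 240 = 240 + 3 i \sqrt{6}$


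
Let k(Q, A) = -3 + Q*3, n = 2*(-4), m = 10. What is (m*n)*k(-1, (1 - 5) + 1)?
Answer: 480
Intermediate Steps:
n = -8
k(Q, A) = -3 + 3*Q
(m*n)*k(-1, (1 - 5) + 1) = (10*(-8))*(-3 + 3*(-1)) = -80*(-3 - 3) = -80*(-6) = 480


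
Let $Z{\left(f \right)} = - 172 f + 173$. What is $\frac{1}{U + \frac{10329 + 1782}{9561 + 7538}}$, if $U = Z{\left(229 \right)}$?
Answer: $- \frac{17099}{670525174} \approx -2.5501 \cdot 10^{-5}$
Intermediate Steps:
$Z{\left(f \right)} = 173 - 172 f$
$U = -39215$ ($U = 173 - 39388 = -39215$)
$\frac{1}{U + \frac{10329 + 1782}{9561 + 7538}} = \frac{1}{-39215 + \frac{10329 + 1782}{9561 + 7538}} = \frac{1}{-39215 + \frac{12111}{17099}} = \frac{1}{- \frac{670525174}{17099}} = - \frac{17099}{670525174}$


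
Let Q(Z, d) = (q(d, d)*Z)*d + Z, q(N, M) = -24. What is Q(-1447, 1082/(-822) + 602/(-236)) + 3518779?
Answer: 27345060944/8083 ≈ 3.3830e+6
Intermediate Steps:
Q(Z, d) = Z - 24*Z*d (Q(Z, d) = (-24*Z)*d + Z = -24*Z*d + Z = Z - 24*Z*d)
Q(-1447, 1082/(-822) + 602/(-236)) + 3518779 = -1447*(1 - 24*(1082/(-822) + 602/(-236))) + 3518779 = -1447*(1 - 24*(1082*(-1/822) + 602*(-1/236))) + 3518779 = -1447*(1 - 24*(-541/411 - 301/118)) + 3518779 = -1447*(1 - 24*(-187549/48498)) + 3518779 = -1447*(1 + 750196/8083) + 3518779 = -1447*758279/8083 + 3518779 = -1097229713/8083 + 3518779 = 27345060944/8083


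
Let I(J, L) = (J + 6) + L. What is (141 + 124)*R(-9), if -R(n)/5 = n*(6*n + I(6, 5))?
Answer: -441225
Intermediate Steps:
I(J, L) = 6 + J + L (I(J, L) = (6 + J) + L = 6 + J + L)
R(n) = -5*n*(17 + 6*n) (R(n) = -5*n*(6*n + (6 + 6 + 5)) = -5*n*(6*n + 17) = -5*n*(17 + 6*n))
(141 + 124)*R(-9) = (141 + 124)*(-5*(-9)*(17 + 6*(-9))) = 265*(-5*(-9)*(17 - 54)) = 265*(-5*(-9)*(-37)) = 265*(-1665) = -441225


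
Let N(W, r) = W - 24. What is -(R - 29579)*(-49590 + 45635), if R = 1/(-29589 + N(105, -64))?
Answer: -3451991761015/29508 ≈ -1.1698e+8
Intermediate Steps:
N(W, r) = -24 + W
R = -1/29508 (R = 1/(-29589 + (-24 + 105)) = 1/(-29589 + 81) = 1/(-29508) = -1/29508 ≈ -3.3889e-5)
-(R - 29579)*(-49590 + 45635) = -(-1/29508 - 29579)*(-49590 + 45635) = -(-872817133)*(-3955)/29508 = -1*3451991761015/29508 = -3451991761015/29508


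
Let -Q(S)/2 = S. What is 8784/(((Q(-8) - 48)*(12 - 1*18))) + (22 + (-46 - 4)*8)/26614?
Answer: 347775/7604 ≈ 45.736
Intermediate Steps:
Q(S) = -2*S
8784/(((Q(-8) - 48)*(12 - 1*18))) + (22 + (-46 - 4)*8)/26614 = 8784/(((-2*(-8) - 48)*(12 - 1*18))) + (22 + (-46 - 4)*8)/26614 = 8784/(((16 - 48)*(12 - 18))) + (22 - 50*8)*(1/26614) = 8784/((-32*(-6))) + (22 - 400)*(1/26614) = 8784/192 - 378*1/26614 = 8784*(1/192) - 27/1901 = 183/4 - 27/1901 = 347775/7604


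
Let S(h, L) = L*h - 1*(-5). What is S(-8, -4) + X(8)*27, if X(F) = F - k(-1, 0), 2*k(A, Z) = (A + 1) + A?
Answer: 533/2 ≈ 266.50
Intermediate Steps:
k(A, Z) = ½ + A (k(A, Z) = ((A + 1) + A)/2 = ((1 + A) + A)/2 = (1 + 2*A)/2 = ½ + A)
S(h, L) = 5 + L*h (S(h, L) = L*h + 5 = 5 + L*h)
X(F) = ½ + F (X(F) = F - (½ - 1) = F - 1*(-½) = F + ½ = ½ + F)
S(-8, -4) + X(8)*27 = (5 - 4*(-8)) + (½ + 8)*27 = (5 + 32) + (17/2)*27 = 37 + 459/2 = 533/2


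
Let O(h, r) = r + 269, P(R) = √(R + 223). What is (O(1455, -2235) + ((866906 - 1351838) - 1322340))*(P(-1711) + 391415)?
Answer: -708162891770 - 7236952*I*√93 ≈ -7.0816e+11 - 6.9791e+7*I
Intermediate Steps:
P(R) = √(223 + R)
O(h, r) = 269 + r
(O(1455, -2235) + ((866906 - 1351838) - 1322340))*(P(-1711) + 391415) = ((269 - 2235) + ((866906 - 1351838) - 1322340))*(√(223 - 1711) + 391415) = (-1966 + (-484932 - 1322340))*(√(-1488) + 391415) = (-1966 - 1807272)*(4*I*√93 + 391415) = -1809238*(391415 + 4*I*√93) = -708162891770 - 7236952*I*√93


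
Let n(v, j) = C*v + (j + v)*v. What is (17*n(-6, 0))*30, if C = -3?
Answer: 27540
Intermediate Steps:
n(v, j) = -3*v + v*(j + v) (n(v, j) = -3*v + (j + v)*v = -3*v + v*(j + v))
(17*n(-6, 0))*30 = (17*(-6*(-3 + 0 - 6)))*30 = (17*(-6*(-9)))*30 = (17*54)*30 = 918*30 = 27540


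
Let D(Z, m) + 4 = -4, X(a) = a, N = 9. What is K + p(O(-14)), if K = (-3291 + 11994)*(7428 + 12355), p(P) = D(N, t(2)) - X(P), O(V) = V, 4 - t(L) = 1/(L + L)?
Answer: 172171455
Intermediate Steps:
t(L) = 4 - 1/(2*L) (t(L) = 4 - 1/(L + L) = 4 - 1/(2*L))
D(Z, m) = -8 (D(Z, m) = -4 - 4 = -8)
p(P) = -8 - P
K = 172171449 (K = 8703*19783 = 172171449)
K + p(O(-14)) = 172171449 + (-8 - 1*(-14)) = 172171449 + (-8 + 14) = 172171449 + 6 = 172171455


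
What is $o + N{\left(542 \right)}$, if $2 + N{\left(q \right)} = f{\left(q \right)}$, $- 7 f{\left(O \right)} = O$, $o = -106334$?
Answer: $- \frac{744894}{7} \approx -1.0641 \cdot 10^{5}$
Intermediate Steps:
$f{\left(O \right)} = - \frac{O}{7}$
$N{\left(q \right)} = -2 - \frac{q}{7}$
$o + N{\left(542 \right)} = -106334 - \frac{556}{7} = - \frac{744894}{7}$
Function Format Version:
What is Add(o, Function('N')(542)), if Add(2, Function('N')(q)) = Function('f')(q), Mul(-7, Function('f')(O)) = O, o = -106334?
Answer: Rational(-744894, 7) ≈ -1.0641e+5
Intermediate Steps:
Function('f')(O) = Mul(Rational(-1, 7), O)
Function('N')(q) = Add(-2, Mul(Rational(-1, 7), q))
Add(o, Function('N')(542)) = Add(-106334, Add(-2, Mul(Rational(-1, 7), 542))) = Add(-106334, Add(-2, Rational(-542, 7))) = Add(-106334, Rational(-556, 7)) = Rational(-744894, 7)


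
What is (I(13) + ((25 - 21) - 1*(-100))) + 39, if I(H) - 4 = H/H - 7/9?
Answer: 1325/9 ≈ 147.22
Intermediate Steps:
I(H) = 38/9 (I(H) = 4 + (H/H - 7/9) = 4 + (1 - 7*1/9) = 4 + (1 - 7/9) = 4 + 2/9 = 38/9)
(I(13) + ((25 - 21) - 1*(-100))) + 39 = (38/9 + ((25 - 21) - 1*(-100))) + 39 = (38/9 + (4 + 100)) + 39 = (38/9 + 104) + 39 = 974/9 + 39 = 1325/9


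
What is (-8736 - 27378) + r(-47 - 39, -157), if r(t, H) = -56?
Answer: -36170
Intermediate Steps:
(-8736 - 27378) + r(-47 - 39, -157) = (-8736 - 27378) - 56 = -36114 - 56 = -36170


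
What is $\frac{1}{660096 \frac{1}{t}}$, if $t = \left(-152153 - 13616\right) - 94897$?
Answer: $- \frac{130333}{330048} \approx -0.39489$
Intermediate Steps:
$t = -260666$ ($t = -165769 - 94897 = -260666$)
$\frac{1}{660096 \frac{1}{t}} = \frac{1}{660096 \frac{1}{-260666}} = \frac{1}{660096 \left(- \frac{1}{260666}\right)} = \frac{1}{- \frac{330048}{130333}} = - \frac{130333}{330048}$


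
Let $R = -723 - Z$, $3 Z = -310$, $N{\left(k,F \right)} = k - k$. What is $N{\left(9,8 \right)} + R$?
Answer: $- \frac{1859}{3} \approx -619.67$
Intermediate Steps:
$N{\left(k,F \right)} = 0$
$Z = - \frac{310}{3}$ ($Z = \frac{1}{3} \left(-310\right) = - \frac{310}{3} \approx -103.33$)
$R = - \frac{1859}{3}$ ($R = -723 - - \frac{310}{3} = -723 + \frac{310}{3} = - \frac{1859}{3} \approx -619.67$)
$N{\left(9,8 \right)} + R = 0 - \frac{1859}{3} = - \frac{1859}{3}$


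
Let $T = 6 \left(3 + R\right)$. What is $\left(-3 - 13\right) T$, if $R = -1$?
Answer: $-192$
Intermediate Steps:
$T = 12$ ($T = 6 \left(3 - 1\right) = 6 \cdot 2 = 12$)
$\left(-3 - 13\right) T = \left(-3 - 13\right) 12 = \left(-16\right) 12 = -192$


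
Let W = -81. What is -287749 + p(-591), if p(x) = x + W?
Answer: -288421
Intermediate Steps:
p(x) = -81 + x (p(x) = x - 81 = -81 + x)
-287749 + p(-591) = -287749 + (-81 - 591) = -287749 - 672 = -288421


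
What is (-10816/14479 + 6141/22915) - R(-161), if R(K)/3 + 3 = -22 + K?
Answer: 184977813929/331786285 ≈ 557.52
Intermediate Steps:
R(K) = -75 + 3*K (R(K) = -9 + 3*(-22 + K) = -9 + (-66 + 3*K) = -75 + 3*K)
(-10816/14479 + 6141/22915) - R(-161) = (-10816/14479 + 6141/22915) - (-75 + 3*(-161)) = (-10816*1/14479 + 6141*(1/22915)) - (-75 - 483) = (-10816/14479 + 6141/22915) - 1*(-558) = -158933101/331786285 + 558 = 184977813929/331786285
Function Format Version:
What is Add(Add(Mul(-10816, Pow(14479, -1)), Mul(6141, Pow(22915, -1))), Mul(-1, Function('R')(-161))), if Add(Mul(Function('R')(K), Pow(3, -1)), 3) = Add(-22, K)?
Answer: Rational(184977813929, 331786285) ≈ 557.52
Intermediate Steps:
Function('R')(K) = Add(-75, Mul(3, K)) (Function('R')(K) = Add(-9, Mul(3, Add(-22, K))) = Add(-9, Add(-66, Mul(3, K))) = Add(-75, Mul(3, K)))
Add(Add(Mul(-10816, Pow(14479, -1)), Mul(6141, Pow(22915, -1))), Mul(-1, Function('R')(-161))) = Add(Add(Mul(-10816, Pow(14479, -1)), Mul(6141, Pow(22915, -1))), Mul(-1, Add(-75, Mul(3, -161)))) = Add(Add(Mul(-10816, Rational(1, 14479)), Mul(6141, Rational(1, 22915))), Mul(-1, Add(-75, -483))) = Add(Add(Rational(-10816, 14479), Rational(6141, 22915)), Mul(-1, -558)) = Add(Rational(-158933101, 331786285), 558) = Rational(184977813929, 331786285)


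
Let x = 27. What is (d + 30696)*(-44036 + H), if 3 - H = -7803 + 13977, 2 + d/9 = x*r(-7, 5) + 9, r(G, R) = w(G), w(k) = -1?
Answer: -1532116812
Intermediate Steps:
r(G, R) = -1
d = -180 (d = -18 + 9*(27*(-1) + 9) = -18 + 9*(-27 + 9) = -18 + 9*(-18) = -18 - 162 = -180)
H = -6171 (H = 3 - (-7803 + 13977) = 3 - 1*6174 = 3 - 6174 = -6171)
(d + 30696)*(-44036 + H) = (-180 + 30696)*(-44036 - 6171) = 30516*(-50207) = -1532116812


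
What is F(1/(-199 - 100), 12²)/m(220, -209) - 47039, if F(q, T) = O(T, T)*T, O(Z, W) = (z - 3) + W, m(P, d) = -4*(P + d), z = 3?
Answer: -522613/11 ≈ -47510.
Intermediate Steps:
m(P, d) = -4*P - 4*d
O(Z, W) = W (O(Z, W) = (3 - 3) + W = 0 + W = W)
F(q, T) = T² (F(q, T) = T*T = T²)
F(1/(-199 - 100), 12²)/m(220, -209) - 47039 = (12²)²/(-4*220 - 4*(-209)) - 47039 = 144²/(-880 + 836) - 47039 = 20736/(-44) - 47039 = 20736*(-1/44) - 47039 = -5184/11 - 47039 = -522613/11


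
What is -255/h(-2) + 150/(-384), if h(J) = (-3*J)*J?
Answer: 1335/64 ≈ 20.859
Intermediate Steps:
h(J) = -3*J²
-255/h(-2) + 150/(-384) = -255/((-3*(-2)²)) + 150/(-384) = -255/((-3*4)) + 150*(-1/384) = -255/(-12) - 25/64 = -255*(-1/12) - 25/64 = 85/4 - 25/64 = 1335/64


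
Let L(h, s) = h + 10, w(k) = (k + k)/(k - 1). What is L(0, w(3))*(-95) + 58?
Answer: -892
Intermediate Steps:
w(k) = 2*k/(-1 + k) (w(k) = (2*k)/(-1 + k) = 2*k/(-1 + k))
L(h, s) = 10 + h
L(0, w(3))*(-95) + 58 = (10 + 0)*(-95) + 58 = 10*(-95) + 58 = -950 + 58 = -892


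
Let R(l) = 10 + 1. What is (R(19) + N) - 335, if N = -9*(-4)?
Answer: -288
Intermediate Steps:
R(l) = 11
N = 36
(R(19) + N) - 335 = (11 + 36) - 335 = 47 - 335 = -288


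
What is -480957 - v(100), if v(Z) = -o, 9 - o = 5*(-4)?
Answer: -480928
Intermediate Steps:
o = 29 (o = 9 - 5*(-4) = 9 - 1*(-20) = 9 + 20 = 29)
v(Z) = -29 (v(Z) = -1*29 = -29)
-480957 - v(100) = -480957 - 1*(-29) = -480957 + 29 = -480928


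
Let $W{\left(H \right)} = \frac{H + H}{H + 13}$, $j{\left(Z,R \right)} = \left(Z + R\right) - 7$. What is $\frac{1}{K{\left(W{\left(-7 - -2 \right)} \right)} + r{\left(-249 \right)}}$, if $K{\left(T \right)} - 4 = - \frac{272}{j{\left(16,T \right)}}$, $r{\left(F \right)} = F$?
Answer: $- \frac{31}{8683} \approx -0.0035702$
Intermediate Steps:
$j{\left(Z,R \right)} = -7 + R + Z$ ($j{\left(Z,R \right)} = \left(R + Z\right) - 7 = -7 + R + Z$)
$W{\left(H \right)} = \frac{2 H}{13 + H}$
$K{\left(T \right)} = 4 - \frac{272}{9 + T}$ ($K{\left(T \right)} = 4 - \frac{272}{-7 + T + 16} = 4 - \frac{272}{9 + T}$)
$\frac{1}{K{\left(W{\left(-7 - -2 \right)} \right)} + r{\left(-249 \right)}} = \frac{1}{\frac{4 \left(-59 + \frac{2 \left(-7 - -2\right)}{13 - 5}\right)}{9 + \frac{2 \left(-7 - -2\right)}{13 - 5}} - 249} = \frac{1}{\frac{4 \left(-59 + \frac{2 \left(-7 + 2\right)}{13 + \left(-7 + 2\right)}\right)}{9 + \frac{2 \left(-7 + 2\right)}{13 + \left(-7 + 2\right)}} - 249} = \frac{1}{\frac{4 \left(-59 + 2 \left(-5\right) \frac{1}{13 - 5}\right)}{9 + 2 \left(-5\right) \frac{1}{13 - 5}} - 249} = \frac{1}{\frac{4 \left(-59 + 2 \left(-5\right) \frac{1}{8}\right)}{9 + 2 \left(-5\right) \frac{1}{8}} - 249} = \frac{1}{\frac{4 \left(-59 - \frac{5}{4}\right)}{9 - \frac{5}{4}} - 249} = \frac{1}{4 \frac{1}{\frac{31}{4}} \left(- \frac{241}{4}\right) - 249} = \frac{1}{4 \cdot \frac{4}{31} \left(- \frac{241}{4}\right) - 249} = \frac{1}{- \frac{964}{31} - 249} = \frac{1}{- \frac{8683}{31}} = - \frac{31}{8683}$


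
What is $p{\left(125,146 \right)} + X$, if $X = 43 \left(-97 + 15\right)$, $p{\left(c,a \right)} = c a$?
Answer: $14724$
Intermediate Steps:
$p{\left(c,a \right)} = a c$
$X = -3526$ ($X = 43 \left(-82\right) = -3526$)
$p{\left(125,146 \right)} + X = 146 \cdot 125 - 3526 = 18250 - 3526 = 14724$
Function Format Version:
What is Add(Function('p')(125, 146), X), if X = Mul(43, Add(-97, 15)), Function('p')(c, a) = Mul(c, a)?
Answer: 14724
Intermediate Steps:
Function('p')(c, a) = Mul(a, c)
X = -3526 (X = Mul(43, -82) = -3526)
Add(Function('p')(125, 146), X) = Add(Mul(146, 125), -3526) = Add(18250, -3526) = 14724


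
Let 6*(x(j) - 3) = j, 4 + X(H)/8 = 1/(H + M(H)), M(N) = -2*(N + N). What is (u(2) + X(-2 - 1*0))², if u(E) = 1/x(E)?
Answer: 829921/900 ≈ 922.13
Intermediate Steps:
M(N) = -4*N
X(H) = -32 - 8/(3*H) (X(H) = -32 + 8/(H - 4*H) = -32 + 8/((-3*H)) = -32 + 8*(-1/(3*H)) = -32 - 8/(3*H))
x(j) = 3 + j/6
u(E) = 1/(3 + E/6)
(u(2) + X(-2 - 1*0))² = (6/(18 + 2) + (-32 - 8/(3*(-2 - 1*0))))² = (6/20 + (-32 - 8/(3*(-2 + 0))))² = (6*(1/20) + (-32 - 8/3/(-2)))² = (3/10 + (-32 - 8/3*(-½)))² = (3/10 + (-32 + 4/3))² = (3/10 - 92/3)² = (-911/30)² = 829921/900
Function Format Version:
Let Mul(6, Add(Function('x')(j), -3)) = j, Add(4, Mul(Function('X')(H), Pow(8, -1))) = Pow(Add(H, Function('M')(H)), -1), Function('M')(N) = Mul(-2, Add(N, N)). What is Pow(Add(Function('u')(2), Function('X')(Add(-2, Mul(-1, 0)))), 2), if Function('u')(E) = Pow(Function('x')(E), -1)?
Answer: Rational(829921, 900) ≈ 922.13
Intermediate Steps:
Function('M')(N) = Mul(-4, N) (Function('M')(N) = Mul(-2, Mul(2, N)) = Mul(-4, N))
Function('X')(H) = Add(-32, Mul(Rational(-8, 3), Pow(H, -1))) (Function('X')(H) = Add(-32, Mul(8, Pow(Add(H, Mul(-4, H)), -1))) = Add(-32, Mul(8, Pow(Mul(-3, H), -1))) = Add(-32, Mul(8, Mul(Rational(-1, 3), Pow(H, -1)))) = Add(-32, Mul(Rational(-8, 3), Pow(H, -1))))
Function('x')(j) = Add(3, Mul(Rational(1, 6), j))
Function('u')(E) = Pow(Add(3, Mul(Rational(1, 6), E)), -1)
Pow(Add(Function('u')(2), Function('X')(Add(-2, Mul(-1, 0)))), 2) = Pow(Add(Mul(6, Pow(Add(18, 2), -1)), Add(-32, Mul(Rational(-8, 3), Pow(Add(-2, Mul(-1, 0)), -1)))), 2) = Pow(Add(Mul(6, Pow(20, -1)), Add(-32, Mul(Rational(-8, 3), Pow(Add(-2, 0), -1)))), 2) = Pow(Add(Mul(6, Rational(1, 20)), Add(-32, Mul(Rational(-8, 3), Pow(-2, -1)))), 2) = Pow(Add(Rational(3, 10), Add(-32, Mul(Rational(-8, 3), Rational(-1, 2)))), 2) = Pow(Add(Rational(3, 10), Add(-32, Rational(4, 3))), 2) = Pow(Add(Rational(3, 10), Rational(-92, 3)), 2) = Pow(Rational(-911, 30), 2) = Rational(829921, 900)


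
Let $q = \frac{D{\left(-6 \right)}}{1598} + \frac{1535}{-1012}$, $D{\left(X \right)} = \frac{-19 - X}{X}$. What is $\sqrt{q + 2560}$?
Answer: $\frac{\sqrt{3763742488166694}}{1212882} \approx 50.581$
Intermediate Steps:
$D{\left(X \right)} = \frac{-19 - X}{X}$
$q = - \frac{1838053}{1212882}$ ($q = \frac{\frac{1}{-6} \left(-19 - -6\right)}{1598} + \frac{1535}{-1012} = - \frac{-19 + 6}{6} \cdot \frac{1}{1598} + 1535 \left(- \frac{1}{1012}\right) = \left(- \frac{1}{6}\right) \left(-13\right) \frac{1}{1598} - \frac{1535}{1012} = \frac{13}{6} \cdot \frac{1}{1598} - \frac{1535}{1012} = \frac{13}{9588} - \frac{1535}{1012} = - \frac{1838053}{1212882} \approx -1.5154$)
$\sqrt{q + 2560} = \sqrt{- \frac{1838053}{1212882} + 2560} = \sqrt{\frac{3103139867}{1212882}} = \frac{\sqrt{3763742488166694}}{1212882}$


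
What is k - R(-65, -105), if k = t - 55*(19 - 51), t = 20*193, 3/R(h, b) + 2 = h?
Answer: 376543/67 ≈ 5620.0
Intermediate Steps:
R(h, b) = 3/(-2 + h)
t = 3860
k = 5620 (k = 3860 - 55*(19 - 51) = 3860 - 55*(-32) = 3860 + 1760 = 5620)
k - R(-65, -105) = 5620 - 3/(-2 - 65) = 5620 - 3/(-67) = 5620 - 3*(-1)/67 = 5620 - 1*(-3/67) = 5620 + 3/67 = 376543/67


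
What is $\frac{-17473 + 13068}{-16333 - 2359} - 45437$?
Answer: $- \frac{849303999}{18692} \approx -45437.0$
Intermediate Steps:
$\frac{-17473 + 13068}{-16333 - 2359} - 45437 = - \frac{4405}{-18692} - 45437 = \left(-4405\right) \left(- \frac{1}{18692}\right) - 45437 = \frac{4405}{18692} - 45437 = - \frac{849303999}{18692}$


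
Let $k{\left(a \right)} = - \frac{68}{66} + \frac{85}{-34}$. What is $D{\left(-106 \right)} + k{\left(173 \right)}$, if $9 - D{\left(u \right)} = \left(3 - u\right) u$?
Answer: $\frac{762925}{66} \approx 11559.0$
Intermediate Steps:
$k{\left(a \right)} = - \frac{233}{66}$ ($k{\left(a \right)} = \left(-68\right) \frac{1}{66} + 85 \left(- \frac{1}{34}\right) = - \frac{34}{33} - \frac{5}{2} = - \frac{233}{66}$)
$D{\left(u \right)} = 9 - u \left(3 - u\right)$ ($D{\left(u \right)} = 9 - \left(3 - u\right) u = 9 - u \left(3 - u\right)$)
$D{\left(-106 \right)} + k{\left(173 \right)} = \left(9 + \left(-106\right)^{2} - -318\right) - \frac{233}{66} = \left(9 + 11236 + 318\right) - \frac{233}{66} = 11563 - \frac{233}{66} = \frac{762925}{66}$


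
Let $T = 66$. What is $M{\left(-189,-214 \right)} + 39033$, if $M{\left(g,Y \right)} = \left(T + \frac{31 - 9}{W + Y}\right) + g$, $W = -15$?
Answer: $\frac{8910368}{229} \approx 38910.0$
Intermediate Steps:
$M{\left(g,Y \right)} = 66 + g + \frac{22}{-15 + Y}$ ($M{\left(g,Y \right)} = \left(66 + \frac{31 - 9}{-15 + Y}\right) + g = \left(66 + \frac{22}{-15 + Y}\right) + g = 66 + g + \frac{22}{-15 + Y}$)
$M{\left(-189,-214 \right)} + 39033 = \frac{-968 - -2835 + 66 \left(-214\right) - -40446}{-15 - 214} + 39033 = \frac{-968 + 2835 - 14124 + 40446}{-229} + 39033 = \left(- \frac{1}{229}\right) 28189 + 39033 = - \frac{28189}{229} + 39033 = \frac{8910368}{229}$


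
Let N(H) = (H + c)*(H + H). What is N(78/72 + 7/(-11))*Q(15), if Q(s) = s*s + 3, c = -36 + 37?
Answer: 214111/726 ≈ 294.92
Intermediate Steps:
c = 1
N(H) = 2*H*(1 + H) (N(H) = (H + 1)*(H + H) = (1 + H)*(2*H) = 2*H*(1 + H))
Q(s) = 3 + s² (Q(s) = s² + 3 = 3 + s²)
N(78/72 + 7/(-11))*Q(15) = (2*(78/72 + 7/(-11))*(1 + (78/72 + 7/(-11))))*(3 + 15²) = (2*(78*(1/72) + 7*(-1/11))*(1 + (78*(1/72) + 7*(-1/11))))*(3 + 225) = (2*(13/12 - 7/11)*(1 + (13/12 - 7/11)))*228 = (2*(59/132)*(1 + 59/132))*228 = (2*(59/132)*(191/132))*228 = (11269/8712)*228 = 214111/726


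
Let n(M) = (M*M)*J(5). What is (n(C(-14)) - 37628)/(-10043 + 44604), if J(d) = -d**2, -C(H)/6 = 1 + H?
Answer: -189728/34561 ≈ -5.4897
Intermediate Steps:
C(H) = -6 - 6*H (C(H) = -6*(1 + H) = -6 - 6*H)
n(M) = -25*M**2 (n(M) = (M*M)*(-1*5**2) = M**2*(-1*25) = M**2*(-25) = -25*M**2)
(n(C(-14)) - 37628)/(-10043 + 44604) = (-25*(-6 - 6*(-14))**2 - 37628)/(-10043 + 44604) = (-25*(-6 + 84)**2 - 37628)/34561 = (-25*78**2 - 37628)*(1/34561) = (-25*6084 - 37628)*(1/34561) = (-152100 - 37628)*(1/34561) = -189728*1/34561 = -189728/34561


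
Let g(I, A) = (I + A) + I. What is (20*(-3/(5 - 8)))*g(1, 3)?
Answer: 100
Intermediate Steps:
g(I, A) = A + 2*I (g(I, A) = (A + I) + I = A + 2*I)
(20*(-3/(5 - 8)))*g(1, 3) = (20*(-3/(5 - 8)))*(3 + 2*1) = (20*(-3/(-3)))*(3 + 2) = (20*(-3*(-⅓)))*5 = (20*1)*5 = 20*5 = 100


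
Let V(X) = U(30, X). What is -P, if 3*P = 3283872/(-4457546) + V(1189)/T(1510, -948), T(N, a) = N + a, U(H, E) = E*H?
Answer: -13096260813/626285213 ≈ -20.911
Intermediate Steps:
V(X) = 30*X (V(X) = X*30 = 30*X)
P = 13096260813/626285213 (P = (3283872/(-4457546) + (30*1189)/(1510 - 948))/3 = (3283872*(-1/4457546) + 35670/562)/3 = (-1641936/2228773 + 35670*(1/562))/3 = (-1641936/2228773 + 17835/281)/3 = (⅓)*(39288782439/626285213) = 13096260813/626285213 ≈ 20.911)
-P = -1*13096260813/626285213 = -13096260813/626285213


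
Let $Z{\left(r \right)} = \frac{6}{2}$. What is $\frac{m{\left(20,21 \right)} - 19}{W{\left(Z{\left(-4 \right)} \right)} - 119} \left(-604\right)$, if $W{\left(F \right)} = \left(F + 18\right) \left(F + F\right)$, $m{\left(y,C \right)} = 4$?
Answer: $\frac{9060}{7} \approx 1294.3$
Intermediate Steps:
$Z{\left(r \right)} = 3$ ($Z{\left(r \right)} = 6 \cdot \frac{1}{2} = 3$)
$W{\left(F \right)} = 2 F \left(18 + F\right)$ ($W{\left(F \right)} = \left(18 + F\right) 2 F = 2 F \left(18 + F\right)$)
$\frac{m{\left(20,21 \right)} - 19}{W{\left(Z{\left(-4 \right)} \right)} - 119} \left(-604\right) = \frac{4 - 19}{2 \cdot 3 \left(18 + 3\right) - 119} \left(-604\right) = - \frac{15}{2 \cdot 3 \cdot 21 - 119} \left(-604\right) = - \frac{15}{126 - 119} \left(-604\right) = - \frac{15}{7} \left(-604\right) = \left(-15\right) \frac{1}{7} \left(-604\right) = \left(- \frac{15}{7}\right) \left(-604\right) = \frac{9060}{7}$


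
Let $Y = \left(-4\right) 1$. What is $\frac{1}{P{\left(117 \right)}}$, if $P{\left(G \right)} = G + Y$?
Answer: $\frac{1}{113} \approx 0.0088496$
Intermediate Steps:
$Y = -4$
$P{\left(G \right)} = -4 + G$ ($P{\left(G \right)} = G - 4 = -4 + G$)
$\frac{1}{P{\left(117 \right)}} = \frac{1}{-4 + 117} = \frac{1}{113}$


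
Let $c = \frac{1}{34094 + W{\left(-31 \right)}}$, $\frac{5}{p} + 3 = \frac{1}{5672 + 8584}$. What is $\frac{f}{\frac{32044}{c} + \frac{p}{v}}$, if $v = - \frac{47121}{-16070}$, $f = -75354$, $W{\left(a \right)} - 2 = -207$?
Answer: $- \frac{25309195792113}{364735059728377502} \approx -6.9391 \cdot 10^{-5}$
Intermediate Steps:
$W{\left(a \right)} = -205$ ($W{\left(a \right)} = 2 - 207 = -205$)
$p = - \frac{71280}{42767}$ ($p = \frac{5}{-3 + \frac{1}{5672 + 8584}} = \frac{5}{-3 + \frac{1}{14256}} = \frac{5}{- \frac{42767}{14256}} = 5 \left(- \frac{14256}{42767}\right) = - \frac{71280}{42767} \approx -1.6667$)
$c = \frac{1}{33889}$ ($c = \frac{1}{34094 - 205} = \frac{1}{33889} \approx 2.9508 \cdot 10^{-5}$)
$v = \frac{47121}{16070}$ ($v = \left(-47121\right) \left(- \frac{1}{16070}\right) = \frac{47121}{16070} \approx 2.9322$)
$\frac{f}{\frac{32044}{c} + \frac{p}{v}} = - \frac{75354}{32044 \frac{1}{\frac{1}{33889}} - \frac{71280}{42767 \cdot \frac{47121}{16070}}} = - \frac{75354}{32044 \cdot 33889 - \frac{381823200}{671741269}} = - \frac{75354}{1085939116 - \frac{381823200}{671741269}} = - \frac{75354}{\frac{729470119456755004}{671741269}} = \left(-75354\right) \frac{671741269}{729470119456755004} = - \frac{25309195792113}{364735059728377502}$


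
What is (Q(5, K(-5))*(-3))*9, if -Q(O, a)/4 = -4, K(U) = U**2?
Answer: -432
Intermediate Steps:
Q(O, a) = 16 (Q(O, a) = -4*(-4) = 16)
(Q(5, K(-5))*(-3))*9 = (16*(-3))*9 = -48*9 = -432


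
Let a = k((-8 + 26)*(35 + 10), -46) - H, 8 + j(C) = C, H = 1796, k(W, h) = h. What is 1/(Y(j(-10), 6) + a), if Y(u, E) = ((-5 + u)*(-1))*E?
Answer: -1/1704 ≈ -0.00058685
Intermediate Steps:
j(C) = -8 + C
Y(u, E) = E*(5 - u) (Y(u, E) = (5 - u)*E = E*(5 - u))
a = -1842 (a = -46 - 1*1796 = -46 - 1796 = -1842)
1/(Y(j(-10), 6) + a) = 1/(6*(5 - (-8 - 10)) - 1842) = 1/(6*(5 - 1*(-18)) - 1842) = 1/(6*(5 + 18) - 1842) = 1/(6*23 - 1842) = 1/(138 - 1842) = 1/(-1704) = -1/1704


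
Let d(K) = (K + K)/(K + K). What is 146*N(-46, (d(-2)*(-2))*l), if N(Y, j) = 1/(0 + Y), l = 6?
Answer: -73/23 ≈ -3.1739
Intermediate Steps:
d(K) = 1 (d(K) = (2*K)/((2*K)) = (2*K)*(1/(2*K)) = 1)
N(Y, j) = 1/Y
146*N(-46, (d(-2)*(-2))*l) = 146/(-46) = 146*(-1/46) = -73/23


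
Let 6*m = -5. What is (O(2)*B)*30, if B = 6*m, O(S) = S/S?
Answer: -150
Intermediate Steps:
m = -⅚ (m = (⅙)*(-5) = -⅚ ≈ -0.83333)
O(S) = 1
B = -5 (B = 6*(-⅚) = -5)
(O(2)*B)*30 = (1*(-5))*30 = -5*30 = -150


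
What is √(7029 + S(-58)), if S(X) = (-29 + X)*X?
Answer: 5*√483 ≈ 109.89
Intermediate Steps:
S(X) = X*(-29 + X)
√(7029 + S(-58)) = √(7029 - 58*(-29 - 58)) = √(7029 - 58*(-87)) = √(7029 + 5046) = √12075 = 5*√483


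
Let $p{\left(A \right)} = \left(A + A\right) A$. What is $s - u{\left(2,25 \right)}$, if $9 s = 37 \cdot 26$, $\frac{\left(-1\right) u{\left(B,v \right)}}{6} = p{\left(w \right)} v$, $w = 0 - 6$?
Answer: $\frac{98162}{9} \approx 10907.0$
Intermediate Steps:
$w = -6$ ($w = 0 - 6 = -6$)
$p{\left(A \right)} = 2 A^{2}$ ($p{\left(A \right)} = 2 A A = 2 A^{2}$)
$u{\left(B,v \right)} = - 432 v$ ($u{\left(B,v \right)} = - 6 \cdot 2 \left(-6\right)^{2} v = - 6 \cdot 2 \cdot 36 v = - 6 \cdot 72 v = - 432 v$)
$s = \frac{962}{9}$ ($s = \frac{37 \cdot 26}{9} = \frac{1}{9} \cdot 962 = \frac{962}{9} \approx 106.89$)
$s - u{\left(2,25 \right)} = \frac{962}{9} - \left(-432\right) 25 = \frac{962}{9} - -10800 = \frac{962}{9} + 10800 = \frac{98162}{9}$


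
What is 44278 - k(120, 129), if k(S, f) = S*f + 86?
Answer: 28712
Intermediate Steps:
k(S, f) = 86 + S*f
44278 - k(120, 129) = 44278 - (86 + 120*129) = 44278 - (86 + 15480) = 44278 - 1*15566 = 44278 - 15566 = 28712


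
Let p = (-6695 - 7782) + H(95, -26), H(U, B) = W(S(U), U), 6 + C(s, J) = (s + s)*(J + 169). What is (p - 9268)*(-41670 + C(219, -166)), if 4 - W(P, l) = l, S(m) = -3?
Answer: 962068632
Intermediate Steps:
W(P, l) = 4 - l
C(s, J) = -6 + 2*s*(169 + J) (C(s, J) = -6 + (s + s)*(J + 169) = -6 + (2*s)*(169 + J) = -6 + 2*s*(169 + J))
H(U, B) = 4 - U
p = -14568 (p = (-6695 - 7782) + (4 - 1*95) = -14477 + (4 - 95) = -14477 - 91 = -14568)
(p - 9268)*(-41670 + C(219, -166)) = (-14568 - 9268)*(-41670 + (-6 + 338*219 + 2*(-166)*219)) = -23836*(-41670 + (-6 + 74022 - 72708)) = -23836*(-41670 + 1308) = -23836*(-40362) = 962068632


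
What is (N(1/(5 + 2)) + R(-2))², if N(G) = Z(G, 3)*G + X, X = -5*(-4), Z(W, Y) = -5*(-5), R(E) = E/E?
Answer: 29584/49 ≈ 603.75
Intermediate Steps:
R(E) = 1
Z(W, Y) = 25
X = 20
N(G) = 20 + 25*G (N(G) = 25*G + 20 = 20 + 25*G)
(N(1/(5 + 2)) + R(-2))² = ((20 + 25/(5 + 2)) + 1)² = ((20 + 25/7) + 1)² = (165/7 + 1)² = (172/7)² = 29584/49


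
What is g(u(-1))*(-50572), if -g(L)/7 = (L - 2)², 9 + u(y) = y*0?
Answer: 42834484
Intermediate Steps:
u(y) = -9 (u(y) = -9 + y*0 = -9 + 0 = -9)
g(L) = -7*(-2 + L)² (g(L) = -7*(L - 2)² = -7*(-2 + L)²)
g(u(-1))*(-50572) = -7*(-2 - 9)²*(-50572) = -7*(-11)²*(-50572) = -7*121*(-50572) = -847*(-50572) = 42834484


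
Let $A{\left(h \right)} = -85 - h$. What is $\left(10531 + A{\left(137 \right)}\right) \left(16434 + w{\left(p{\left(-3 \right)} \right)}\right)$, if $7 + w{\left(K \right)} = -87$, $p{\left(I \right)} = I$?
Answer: $168449060$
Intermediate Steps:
$w{\left(K \right)} = -94$ ($w{\left(K \right)} = -7 - 87 = -94$)
$\left(10531 + A{\left(137 \right)}\right) \left(16434 + w{\left(p{\left(-3 \right)} \right)}\right) = \left(10531 - 222\right) \left(16434 - 94\right) = \left(10531 - 222\right) 16340 = 10309 \cdot 16340 = 168449060$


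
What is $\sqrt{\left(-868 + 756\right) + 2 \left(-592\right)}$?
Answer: $36 i \approx 36.0 i$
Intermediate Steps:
$\sqrt{\left(-868 + 756\right) + 2 \left(-592\right)} = \sqrt{-112 - 1184} = \sqrt{-1296} = 36 i$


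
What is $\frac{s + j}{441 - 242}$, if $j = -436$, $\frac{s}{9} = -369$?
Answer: $- \frac{3757}{199} \approx -18.879$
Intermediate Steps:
$s = -3321$ ($s = 9 \left(-369\right) = -3321$)
$\frac{s + j}{441 - 242} = \frac{-3321 - 436}{441 - 242} = - \frac{3757}{199}$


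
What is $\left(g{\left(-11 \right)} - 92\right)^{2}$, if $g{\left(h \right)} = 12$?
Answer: $6400$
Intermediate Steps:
$\left(g{\left(-11 \right)} - 92\right)^{2} = \left(12 - 92\right)^{2} = \left(-80\right)^{2} = 6400$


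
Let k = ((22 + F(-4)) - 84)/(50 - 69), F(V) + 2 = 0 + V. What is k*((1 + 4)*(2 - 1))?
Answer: 340/19 ≈ 17.895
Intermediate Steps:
F(V) = -2 + V (F(V) = -2 + (0 + V) = -2 + V)
k = 68/19 (k = ((22 + (-2 - 4)) - 84)/(50 - 69) = ((22 - 6) - 84)/(-19) = (16 - 84)*(-1/19) = -68*(-1/19) = 68/19 ≈ 3.5789)
k*((1 + 4)*(2 - 1)) = 68*((1 + 4)*(2 - 1))/19 = 68*(5*1)/19 = (68/19)*5 = 340/19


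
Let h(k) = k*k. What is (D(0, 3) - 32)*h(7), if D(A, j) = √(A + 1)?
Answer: -1519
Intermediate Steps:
h(k) = k²
D(A, j) = √(1 + A)
(D(0, 3) - 32)*h(7) = (√(1 + 0) - 32)*7² = (√1 - 32)*49 = (1 - 32)*49 = -31*49 = -1519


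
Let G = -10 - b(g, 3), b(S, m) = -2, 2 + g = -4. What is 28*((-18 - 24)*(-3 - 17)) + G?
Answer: 23512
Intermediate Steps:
g = -6 (g = -2 - 4 = -6)
G = -8 (G = -10 - 1*(-2) = -10 + 2 = -8)
28*((-18 - 24)*(-3 - 17)) + G = 28*((-18 - 24)*(-3 - 17)) - 8 = 28*(-42*(-20)) - 8 = 28*840 - 8 = 23520 - 8 = 23512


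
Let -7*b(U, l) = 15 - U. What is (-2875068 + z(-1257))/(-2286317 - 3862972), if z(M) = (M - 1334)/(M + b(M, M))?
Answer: 28954791691/61929489519 ≈ 0.46754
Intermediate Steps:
b(U, l) = -15/7 + U/7 (b(U, l) = -(15 - U)/7 = -15/7 + U/7)
z(M) = (-1334 + M)/(-15/7 + 8*M/7) (z(M) = (M - 1334)/(M + (-15/7 + M/7)) = (-1334 + M)/(-15/7 + 8*M/7))
(-2875068 + z(-1257))/(-2286317 - 3862972) = (-2875068 + 7*(-1334 - 1257)/(-15 + 8*(-1257)))/(-2286317 - 3862972) = (-2875068 + 7*(-2591)/(-15 - 10056))/(-6149289) = (-2875068 + 7*(-2591)/(-10071))*(-1/6149289) = (-2875068 + 7*(-1/10071)*(-2591))*(-1/6149289) = (-2875068 + 18137/10071)*(-1/6149289) = -28954791691/10071*(-1/6149289) = 28954791691/61929489519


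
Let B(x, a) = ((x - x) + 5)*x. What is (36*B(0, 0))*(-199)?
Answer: 0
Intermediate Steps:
B(x, a) = 5*x (B(x, a) = (0 + 5)*x = 5*x)
(36*B(0, 0))*(-199) = (36*(5*0))*(-199) = (36*0)*(-199) = 0*(-199) = 0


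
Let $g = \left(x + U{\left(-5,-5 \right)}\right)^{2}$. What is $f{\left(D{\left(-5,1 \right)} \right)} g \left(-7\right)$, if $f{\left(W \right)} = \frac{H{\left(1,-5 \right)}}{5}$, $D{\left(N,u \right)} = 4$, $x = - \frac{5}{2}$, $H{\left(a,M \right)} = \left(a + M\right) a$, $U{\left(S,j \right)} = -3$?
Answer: $\frac{847}{5} \approx 169.4$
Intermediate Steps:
$H{\left(a,M \right)} = a \left(M + a\right)$ ($H{\left(a,M \right)} = \left(M + a\right) a = a \left(M + a\right)$)
$x = - \frac{5}{2}$ ($x = \left(-5\right) \frac{1}{2} = - \frac{5}{2} \approx -2.5$)
$f{\left(W \right)} = - \frac{4}{5}$ ($f{\left(W \right)} = \frac{1 \left(-5 + 1\right)}{5} = 1 \left(-4\right) \frac{1}{5} = \left(-4\right) \frac{1}{5} = - \frac{4}{5}$)
$g = \frac{121}{4}$ ($g = \left(- \frac{5}{2} - 3\right)^{2} = \left(- \frac{11}{2}\right)^{2} = \frac{121}{4} \approx 30.25$)
$f{\left(D{\left(-5,1 \right)} \right)} g \left(-7\right) = \left(- \frac{4}{5}\right) \frac{121}{4} \left(-7\right) = \left(- \frac{121}{5}\right) \left(-7\right) = \frac{847}{5}$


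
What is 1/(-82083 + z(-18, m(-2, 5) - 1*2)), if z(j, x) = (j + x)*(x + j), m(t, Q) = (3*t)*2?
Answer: -1/81059 ≈ -1.2337e-5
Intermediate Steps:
m(t, Q) = 6*t
z(j, x) = (j + x)**2 (z(j, x) = (j + x)*(j + x) = (j + x)**2)
1/(-82083 + z(-18, m(-2, 5) - 1*2)) = 1/(-82083 + (-18 + (6*(-2) - 1*2))**2) = 1/(-82083 + (-18 + (-12 - 2))**2) = 1/(-82083 + (-18 - 14)**2) = 1/(-82083 + (-32)**2) = 1/(-82083 + 1024) = 1/(-81059) = -1/81059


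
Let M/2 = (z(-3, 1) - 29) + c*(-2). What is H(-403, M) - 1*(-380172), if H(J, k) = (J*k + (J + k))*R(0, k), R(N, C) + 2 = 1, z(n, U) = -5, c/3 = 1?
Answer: 348415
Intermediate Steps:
c = 3 (c = 3*1 = 3)
R(N, C) = -1 (R(N, C) = -2 + 1 = -1)
M = -80 (M = 2*((-5 - 29) + 3*(-2)) = 2*(-34 - 6) = 2*(-40) = -80)
H(J, k) = -J - k - J*k (H(J, k) = (J*k + (J + k))*(-1) = (J + k + J*k)*(-1) = -J - k - J*k)
H(-403, M) - 1*(-380172) = (-1*(-403) - 1*(-80) - 1*(-403)*(-80)) - 1*(-380172) = (403 + 80 - 32240) + 380172 = -31757 + 380172 = 348415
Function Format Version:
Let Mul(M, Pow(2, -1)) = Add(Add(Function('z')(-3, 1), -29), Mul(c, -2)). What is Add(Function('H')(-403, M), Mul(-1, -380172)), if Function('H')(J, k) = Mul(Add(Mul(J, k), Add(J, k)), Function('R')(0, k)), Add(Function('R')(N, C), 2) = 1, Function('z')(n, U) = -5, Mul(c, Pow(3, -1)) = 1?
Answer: 348415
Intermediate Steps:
c = 3 (c = Mul(3, 1) = 3)
Function('R')(N, C) = -1 (Function('R')(N, C) = Add(-2, 1) = -1)
M = -80 (M = Mul(2, Add(Add(-5, -29), Mul(3, -2))) = Mul(2, Add(-34, -6)) = Mul(2, -40) = -80)
Function('H')(J, k) = Add(Mul(-1, J), Mul(-1, k), Mul(-1, J, k)) (Function('H')(J, k) = Mul(Add(Mul(J, k), Add(J, k)), -1) = Mul(Add(J, k, Mul(J, k)), -1) = Add(Mul(-1, J), Mul(-1, k), Mul(-1, J, k)))
Add(Function('H')(-403, M), Mul(-1, -380172)) = Add(Add(Mul(-1, -403), Mul(-1, -80), Mul(-1, -403, -80)), Mul(-1, -380172)) = Add(Add(403, 80, -32240), 380172) = Add(-31757, 380172) = 348415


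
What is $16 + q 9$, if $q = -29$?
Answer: $-245$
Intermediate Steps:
$16 + q 9 = 16 - 261 = -245$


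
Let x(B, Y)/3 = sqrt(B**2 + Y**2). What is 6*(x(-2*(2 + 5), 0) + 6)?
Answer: 288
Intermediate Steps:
x(B, Y) = 3*sqrt(B**2 + Y**2)
6*(x(-2*(2 + 5), 0) + 6) = 6*(3*sqrt((-2*(2 + 5))**2 + 0**2) + 6) = 6*(3*sqrt((-2*7)**2 + 0) + 6) = 6*(3*sqrt((-14)**2 + 0) + 6) = 6*(3*sqrt(196 + 0) + 6) = 6*(3*sqrt(196) + 6) = 6*(3*14 + 6) = 6*(42 + 6) = 6*48 = 288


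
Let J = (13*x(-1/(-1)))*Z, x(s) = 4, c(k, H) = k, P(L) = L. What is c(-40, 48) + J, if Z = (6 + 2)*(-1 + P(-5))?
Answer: -2536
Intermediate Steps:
Z = -48 (Z = (6 + 2)*(-1 - 5) = 8*(-6) = -48)
J = -2496 (J = (13*4)*(-48) = 52*(-48) = -2496)
c(-40, 48) + J = -40 - 2496 = -2536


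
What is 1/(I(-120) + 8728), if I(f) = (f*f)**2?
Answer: 1/207368728 ≈ 4.8223e-9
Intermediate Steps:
I(f) = f**4 (I(f) = (f**2)**2 = f**4)
1/(I(-120) + 8728) = 1/((-120)**4 + 8728) = 1/(207360000 + 8728) = 1/207368728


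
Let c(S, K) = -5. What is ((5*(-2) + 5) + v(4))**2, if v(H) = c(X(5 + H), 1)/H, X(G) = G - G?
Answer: 625/16 ≈ 39.063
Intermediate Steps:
X(G) = 0
v(H) = -5/H
((5*(-2) + 5) + v(4))**2 = ((5*(-2) + 5) - 5/4)**2 = ((-10 + 5) - 5*1/4)**2 = (-5 - 5/4)**2 = (-25/4)**2 = 625/16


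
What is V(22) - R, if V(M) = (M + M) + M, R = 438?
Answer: -372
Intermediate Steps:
V(M) = 3*M (V(M) = 2*M + M = 3*M)
V(22) - R = 3*22 - 1*438 = 66 - 438 = -372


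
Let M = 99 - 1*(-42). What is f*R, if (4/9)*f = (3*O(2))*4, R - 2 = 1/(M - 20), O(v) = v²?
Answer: 26244/121 ≈ 216.89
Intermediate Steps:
M = 141 (M = 99 + 42 = 141)
R = 243/121 (R = 2 + 1/(141 - 20) = 2 + 1/121 = 243/121 ≈ 2.0083)
f = 108 (f = 9*((3*2²)*4)/4 = 9*((3*4)*4)/4 = 9*(12*4)/4 = (9/4)*48 = 108)
f*R = 108*(243/121) = 26244/121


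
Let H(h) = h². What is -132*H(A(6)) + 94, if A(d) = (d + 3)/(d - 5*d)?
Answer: 1207/16 ≈ 75.438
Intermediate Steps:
A(d) = -(3 + d)/(4*d) (A(d) = (3 + d)/((-4*d)) = (3 + d)*(-1/(4*d)) = -(3 + d)/(4*d))
-132*H(A(6)) + 94 = -132*(-3 - 1*6)²/576 + 94 = -132*(-3 - 6)²/576 + 94 = -132*((¼)*(⅙)*(-9))² + 94 = -132*(-3/8)² + 94 = -132*9/64 + 94 = -297/16 + 94 = 1207/16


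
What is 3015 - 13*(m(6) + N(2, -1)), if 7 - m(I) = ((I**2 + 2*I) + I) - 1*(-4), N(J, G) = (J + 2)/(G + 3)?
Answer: 3652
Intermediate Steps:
N(J, G) = (2 + J)/(3 + G)
m(I) = 3 - I**2 - 3*I (m(I) = 7 - (((I**2 + 2*I) + I) - 1*(-4)) = 7 - ((I**2 + 3*I) + 4) = 7 - (4 + I**2 + 3*I) = 7 + (-4 - I**2 - 3*I) = 3 - I**2 - 3*I)
3015 - 13*(m(6) + N(2, -1)) = 3015 - 13*((3 - 1*6**2 - 3*6) + (2 + 2)/(3 - 1)) = 3015 - 13*((3 - 1*36 - 18) + 4/2) = 3015 - 13*((3 - 36 - 18) + (1/2)*4) = 3015 - 13*(-51 + 2) = 3015 - 13*(-49) = 3015 + 637 = 3652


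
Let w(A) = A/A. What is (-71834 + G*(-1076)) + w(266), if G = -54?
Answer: -13729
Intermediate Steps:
w(A) = 1
(-71834 + G*(-1076)) + w(266) = (-71834 - 54*(-1076)) + 1 = (-71834 + 58104) + 1 = -13730 + 1 = -13729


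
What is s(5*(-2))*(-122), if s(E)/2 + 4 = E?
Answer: 3416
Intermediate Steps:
s(E) = -8 + 2*E
s(5*(-2))*(-122) = (-8 + 2*(5*(-2)))*(-122) = (-8 + 2*(-10))*(-122) = (-8 - 20)*(-122) = -28*(-122) = 3416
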